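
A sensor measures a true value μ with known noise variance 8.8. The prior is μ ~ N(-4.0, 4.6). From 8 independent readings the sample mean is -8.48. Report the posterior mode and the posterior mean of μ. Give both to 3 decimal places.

Posterior for μ is Normal. Precision-weighted mean: (1/4.6·-4.0 + 8/8.8·-8.48) / (1/4.6 + 8/8.8) = -7.615.
A Normal posterior is symmetric, so mode = mean.

posterior mode = -7.615, posterior mean = -7.615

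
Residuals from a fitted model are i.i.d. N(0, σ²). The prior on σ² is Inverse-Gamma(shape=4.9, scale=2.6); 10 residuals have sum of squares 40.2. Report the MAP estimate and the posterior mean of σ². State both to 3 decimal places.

MAP estimate = 2.083, posterior mean = 2.551

Posterior: Inverse-Gamma(shape = 4.9+10/2 = 9.9, scale = 2.6+40.2/2 = 22.7).
Mode = β/(α+1) = 22.7/10.9 = 2.083.
Mean = β/(α−1) = 22.7/8.9 = 2.551.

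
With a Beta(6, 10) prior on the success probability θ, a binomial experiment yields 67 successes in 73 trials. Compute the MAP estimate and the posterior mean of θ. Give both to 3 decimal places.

Posterior: Beta(6+67, 10+6) = Beta(73, 16).
Mode = (73−1)/(73+16−2) = 72/87 = 0.828.
Mean = 73/(73+16) = 73/89 = 0.820.

MAP = 0.828; posterior mean = 0.820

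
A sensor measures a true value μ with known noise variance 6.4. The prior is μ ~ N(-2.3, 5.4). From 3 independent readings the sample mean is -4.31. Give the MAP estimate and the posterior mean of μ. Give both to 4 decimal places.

Posterior for μ is Normal. Precision-weighted mean: (1/5.4·-2.3 + 3/6.4·-4.31) / (1/5.4 + 3/6.4) = -3.7408.
A Normal posterior is symmetric, so mode = mean.

MAP = -3.7408; posterior mean = -3.7408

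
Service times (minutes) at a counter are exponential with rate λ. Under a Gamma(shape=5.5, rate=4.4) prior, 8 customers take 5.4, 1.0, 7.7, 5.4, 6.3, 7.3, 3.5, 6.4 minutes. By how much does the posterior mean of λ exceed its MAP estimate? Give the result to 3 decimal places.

Σ times = 43.0. Posterior: Gamma(shape = 5.5+8 = 13.5, rate = 4.4+43.0 = 47.4).
Mode = (α−1)/β = 12.5/47.4 = 0.264.
Mean = α/β = 13.5/47.4 = 0.285.
Difference = 0.285 − 0.264 = 0.021.
Mean > mode: the posterior has a right tail.

0.021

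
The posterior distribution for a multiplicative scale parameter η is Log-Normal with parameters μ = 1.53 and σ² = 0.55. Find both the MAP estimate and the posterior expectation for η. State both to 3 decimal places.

MAP estimate = 2.664, posterior expectation = 6.080

Mode = exp(μ − σ²) = exp(0.98) = 2.664.
Mean = exp(μ + σ²/2) = exp(1.805) = 6.080.
The mean is pulled above the mode by the posterior's right skew.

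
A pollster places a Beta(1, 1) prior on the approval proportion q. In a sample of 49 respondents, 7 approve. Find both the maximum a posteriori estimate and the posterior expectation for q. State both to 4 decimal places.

MAP = 0.1429; posterior mean = 0.1569

Posterior: Beta(1+7, 1+42) = Beta(8, 43).
Mode = (8−1)/(8+43−2) = 7/49 = 0.1429.
Mean = 8/(8+43) = 8/51 = 0.1569.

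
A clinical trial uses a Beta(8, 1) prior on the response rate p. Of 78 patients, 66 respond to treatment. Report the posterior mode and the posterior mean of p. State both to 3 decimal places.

Posterior: Beta(8+66, 1+12) = Beta(74, 13).
Mode = (74−1)/(74+13−2) = 73/85 = 0.859.
Mean = 74/(74+13) = 74/87 = 0.851.

p_MAP = 0.859, E[p|data] = 0.851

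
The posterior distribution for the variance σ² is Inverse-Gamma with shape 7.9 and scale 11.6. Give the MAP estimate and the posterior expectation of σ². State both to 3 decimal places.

Mode = β/(α+1) = 11.6/8.9 = 1.303.
Mean = β/(α−1) = 11.6/6.9 = 1.681.

MAP estimate = 1.303, posterior expectation = 1.681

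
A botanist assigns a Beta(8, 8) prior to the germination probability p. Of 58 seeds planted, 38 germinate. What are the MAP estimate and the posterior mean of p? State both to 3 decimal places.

p_MAP = 0.625, E[p|data] = 0.622

Posterior: Beta(8+38, 8+20) = Beta(46, 28).
Mode = (46−1)/(46+28−2) = 45/72 = 0.625.
Mean = 46/(46+28) = 46/74 = 0.622.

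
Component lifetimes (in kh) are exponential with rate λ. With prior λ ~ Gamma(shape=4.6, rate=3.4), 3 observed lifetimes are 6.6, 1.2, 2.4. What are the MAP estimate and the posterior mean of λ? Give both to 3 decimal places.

MAP: 0.485. Posterior mean: 0.559.

Σ times = 10.2. Posterior: Gamma(shape = 4.6+3 = 7.6, rate = 3.4+10.2 = 13.6).
Mode = (α−1)/β = 6.6/13.6 = 0.485.
Mean = α/β = 7.6/13.6 = 0.559.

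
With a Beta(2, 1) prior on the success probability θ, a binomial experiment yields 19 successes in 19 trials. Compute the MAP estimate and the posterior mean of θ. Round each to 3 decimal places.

MAP: 1.000. Posterior mean: 0.955.

Posterior: Beta(2+19, 1+0) = Beta(21, 1).
Since β = 1 ≤ 1 and α > 1, the Beta density is monotone increasing on [0,1]; the mode is at 1.
Mean = 21/(21+1) = 0.955.
Left-skewed posterior ⇒ mean < mode.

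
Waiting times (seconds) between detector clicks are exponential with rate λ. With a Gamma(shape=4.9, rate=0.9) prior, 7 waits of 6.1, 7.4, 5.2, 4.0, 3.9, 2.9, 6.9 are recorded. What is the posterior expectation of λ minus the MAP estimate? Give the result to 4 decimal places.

Σ times = 36.4. Posterior: Gamma(shape = 4.9+7 = 11.9, rate = 0.9+36.4 = 37.3).
Mode = (α−1)/β = 10.9/37.3 = 0.2922.
Mean = α/β = 11.9/37.3 = 0.3190.
Difference = 0.3190 − 0.2922 = 0.0268.
Mean > mode: the posterior has a right tail.

0.0268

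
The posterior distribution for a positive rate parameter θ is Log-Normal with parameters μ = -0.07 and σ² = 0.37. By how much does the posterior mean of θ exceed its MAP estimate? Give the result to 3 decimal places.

0.478

Mode = exp(μ − σ²) = exp(-0.44) = 0.644.
Mean = exp(μ + σ²/2) = exp(0.115) = 1.122.
Difference = 1.122 − 0.644 = 0.478.
Mean > mode: the posterior has a right tail.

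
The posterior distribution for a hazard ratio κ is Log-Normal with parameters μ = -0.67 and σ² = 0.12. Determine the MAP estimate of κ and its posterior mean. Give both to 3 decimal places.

Mode = exp(μ − σ²) = exp(-0.79) = 0.454.
Mean = exp(μ + σ²/2) = exp(-0.610) = 0.543.
Mean > mode: the posterior has a right tail.

MAP = 0.454; posterior mean = 0.543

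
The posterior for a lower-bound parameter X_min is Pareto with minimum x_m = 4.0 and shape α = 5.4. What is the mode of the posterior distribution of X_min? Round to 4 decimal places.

The Pareto density is strictly decreasing on [x_m, ∞), so the mode is x_m = 4.0000.
Mean = α·x_m/(α−1) = 5.4·4.0/4.4 = 4.9091.
This is the posterior mode — the MAP estimate.

4.0000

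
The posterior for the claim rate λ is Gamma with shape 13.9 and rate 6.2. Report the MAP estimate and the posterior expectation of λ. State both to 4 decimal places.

MAP = 2.0806; posterior mean = 2.2419

Mode = (α−1)/β = 12.9/6.2 = 2.0806.
Mean = α/β = 13.9/6.2 = 2.2419.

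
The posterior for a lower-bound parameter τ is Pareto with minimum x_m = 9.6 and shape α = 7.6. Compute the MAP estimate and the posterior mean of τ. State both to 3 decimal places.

τ_MAP = 9.600, E[τ|data] = 11.055

The Pareto density is strictly decreasing on [x_m, ∞), so the mode is x_m = 9.600.
Mean = α·x_m/(α−1) = 7.6·9.6/6.6 = 11.055.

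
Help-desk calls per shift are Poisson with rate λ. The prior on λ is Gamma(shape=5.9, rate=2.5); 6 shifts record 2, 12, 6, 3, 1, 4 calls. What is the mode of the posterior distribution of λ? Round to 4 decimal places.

Σ counts = 28. Posterior: Gamma(shape = 5.9+28 = 33.9, rate = 2.5+6 = 8.5).
Mode = (α−1)/β = 32.9/8.5 = 3.8706.
Mean = α/β = 33.9/8.5 = 3.9882.
This is the posterior mode — the MAP estimate.

3.8706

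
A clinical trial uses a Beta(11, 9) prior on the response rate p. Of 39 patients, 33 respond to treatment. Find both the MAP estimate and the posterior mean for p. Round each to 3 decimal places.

MAP estimate = 0.754, posterior mean = 0.746

Posterior: Beta(11+33, 9+6) = Beta(44, 15).
Mode = (44−1)/(44+15−2) = 43/57 = 0.754.
Mean = 44/(44+15) = 44/59 = 0.746.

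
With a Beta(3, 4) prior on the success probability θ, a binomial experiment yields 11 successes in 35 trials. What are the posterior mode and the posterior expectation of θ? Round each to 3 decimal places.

Posterior: Beta(3+11, 4+24) = Beta(14, 28).
Mode = (14−1)/(14+28−2) = 13/40 = 0.325.
Mean = 14/(14+28) = 14/42 = 0.333.
The posterior is right-skewed, so the mean exceeds the mode.

MAP: 0.325. Posterior mean: 0.333.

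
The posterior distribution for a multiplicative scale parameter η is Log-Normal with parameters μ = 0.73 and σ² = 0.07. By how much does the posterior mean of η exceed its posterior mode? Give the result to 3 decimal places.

Mode = exp(μ − σ²) = exp(0.66) = 1.935.
Mean = exp(μ + σ²/2) = exp(0.765) = 2.149.
Difference = 2.149 − 1.935 = 0.214.

0.214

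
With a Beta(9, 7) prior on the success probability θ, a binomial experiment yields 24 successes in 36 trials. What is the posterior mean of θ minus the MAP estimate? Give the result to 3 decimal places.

-0.005

Posterior: Beta(9+24, 7+12) = Beta(33, 19).
Mode = (33−1)/(33+19−2) = 32/50 = 0.640.
Mean = 33/(33+19) = 33/52 = 0.635.
Difference = 0.635 − 0.640 = -0.005.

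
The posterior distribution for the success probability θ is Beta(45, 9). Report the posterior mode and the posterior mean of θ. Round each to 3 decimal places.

MAP = 0.846; posterior mean = 0.833

Mode = (45−1)/(45+9−2) = 44/52 = 0.846.
Mean = 45/(45+9) = 45/54 = 0.833.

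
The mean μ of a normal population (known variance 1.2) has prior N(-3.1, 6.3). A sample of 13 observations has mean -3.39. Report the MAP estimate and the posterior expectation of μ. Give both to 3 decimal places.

MAP = -3.386, posterior mean = -3.386

Posterior for μ is Normal. Precision-weighted mean: (1/6.3·-3.1 + 13/1.2·-3.39) / (1/6.3 + 13/1.2) = -3.386.
A Normal posterior is symmetric, so mode = mean.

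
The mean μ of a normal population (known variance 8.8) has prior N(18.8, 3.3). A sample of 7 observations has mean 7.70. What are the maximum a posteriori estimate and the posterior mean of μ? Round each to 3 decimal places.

Posterior for μ is Normal. Precision-weighted mean: (1/3.3·18.8 + 7/8.8·7.70) / (1/3.3 + 7/8.8) = 10.762.
A Normal posterior is symmetric, so mode = mean.

μ_MAP = 10.762, E[μ|data] = 10.762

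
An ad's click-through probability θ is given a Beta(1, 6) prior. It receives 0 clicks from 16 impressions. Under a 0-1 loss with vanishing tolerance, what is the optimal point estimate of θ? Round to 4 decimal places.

0.0000

Posterior: Beta(1+0, 6+16) = Beta(1, 22).
Since α = 1 ≤ 1 and β > 1, the Beta density is monotone decreasing on [0,1]; the mode is at 0.
Mean = 1/(1+22) = 0.0435.
This is the posterior mode — the MAP estimate.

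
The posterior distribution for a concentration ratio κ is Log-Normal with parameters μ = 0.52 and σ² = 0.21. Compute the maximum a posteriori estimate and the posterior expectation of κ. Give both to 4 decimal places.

Mode = exp(μ − σ²) = exp(0.31) = 1.3634.
Mean = exp(μ + σ²/2) = exp(0.625) = 1.8682.
Mean > mode: the posterior has a right tail.

κ_MAP = 1.3634, E[κ|data] = 1.8682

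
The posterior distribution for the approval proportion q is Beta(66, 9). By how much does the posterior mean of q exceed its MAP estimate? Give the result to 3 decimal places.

-0.010

Mode = (66−1)/(66+9−2) = 65/73 = 0.890.
Mean = 66/(66+9) = 66/75 = 0.880.
Difference = 0.880 − 0.890 = -0.010.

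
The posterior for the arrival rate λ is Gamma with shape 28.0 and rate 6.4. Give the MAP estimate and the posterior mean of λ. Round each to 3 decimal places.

λ_MAP = 4.219, E[λ|data] = 4.375

Mode = (α−1)/β = 27.0/6.4 = 4.219.
Mean = α/β = 28.0/6.4 = 4.375.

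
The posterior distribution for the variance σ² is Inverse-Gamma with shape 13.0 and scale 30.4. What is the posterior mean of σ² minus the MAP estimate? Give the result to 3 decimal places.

0.362

Mode = β/(α+1) = 30.4/14.0 = 2.171.
Mean = β/(α−1) = 30.4/12.0 = 2.533.
Difference = 2.533 − 2.171 = 0.362.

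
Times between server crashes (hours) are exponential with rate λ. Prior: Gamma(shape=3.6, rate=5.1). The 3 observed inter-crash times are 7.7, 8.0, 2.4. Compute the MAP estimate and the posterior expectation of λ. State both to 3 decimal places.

MAP: 0.241. Posterior mean: 0.284.

Σ times = 18.1. Posterior: Gamma(shape = 3.6+3 = 6.6, rate = 5.1+18.1 = 23.2).
Mode = (α−1)/β = 5.6/23.2 = 0.241.
Mean = α/β = 6.6/23.2 = 0.284.
The mean is pulled above the mode by the posterior's right skew.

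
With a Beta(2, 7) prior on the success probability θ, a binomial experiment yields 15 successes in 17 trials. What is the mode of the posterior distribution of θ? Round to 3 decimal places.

0.667

Posterior: Beta(2+15, 7+2) = Beta(17, 9).
Mode = (17−1)/(17+9−2) = 16/24 = 0.667.
Mean = 17/(17+9) = 17/26 = 0.654.
This is the posterior mode — the MAP estimate.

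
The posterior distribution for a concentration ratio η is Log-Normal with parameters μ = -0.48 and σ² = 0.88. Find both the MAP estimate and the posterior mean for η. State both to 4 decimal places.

MAP = 0.2567, posterior mean = 0.9608

Mode = exp(μ − σ²) = exp(-1.36) = 0.2567.
Mean = exp(μ + σ²/2) = exp(-0.040) = 0.9608.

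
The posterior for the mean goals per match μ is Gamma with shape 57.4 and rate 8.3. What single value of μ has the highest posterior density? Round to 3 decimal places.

Mode = (α−1)/β = 56.4/8.3 = 6.795.
Mean = α/β = 57.4/8.3 = 6.916.
This is the posterior mode — the MAP estimate.

6.795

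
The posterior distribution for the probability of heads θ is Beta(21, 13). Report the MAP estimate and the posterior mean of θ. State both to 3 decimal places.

Mode = (21−1)/(21+13−2) = 20/32 = 0.625.
Mean = 21/(21+13) = 21/34 = 0.618.

θ_MAP = 0.625, E[θ|data] = 0.618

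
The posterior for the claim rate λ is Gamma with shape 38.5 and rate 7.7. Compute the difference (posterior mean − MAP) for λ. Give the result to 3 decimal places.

0.130

Mode = (α−1)/β = 37.5/7.7 = 4.870.
Mean = α/β = 38.5/7.7 = 5.000.
Difference = 5.000 − 4.870 = 0.130.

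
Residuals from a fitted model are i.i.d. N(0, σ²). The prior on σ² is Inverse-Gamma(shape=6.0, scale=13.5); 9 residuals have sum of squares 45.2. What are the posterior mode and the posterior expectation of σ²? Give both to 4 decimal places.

Posterior: Inverse-Gamma(shape = 6.0+9/2 = 10.5, scale = 13.5+45.2/2 = 36.1).
Mode = β/(α+1) = 36.1/11.5 = 3.1391.
Mean = β/(α−1) = 36.1/9.5 = 3.8000.
Mean > mode: the posterior has a right tail.

MAP = 3.1391; posterior mean = 3.8000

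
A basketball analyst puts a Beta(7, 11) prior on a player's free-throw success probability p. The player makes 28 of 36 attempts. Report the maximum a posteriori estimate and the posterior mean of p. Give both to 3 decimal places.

Posterior: Beta(7+28, 11+8) = Beta(35, 19).
Mode = (35−1)/(35+19−2) = 34/52 = 0.654.
Mean = 35/(35+19) = 35/54 = 0.648.

MAP = 0.654; posterior mean = 0.648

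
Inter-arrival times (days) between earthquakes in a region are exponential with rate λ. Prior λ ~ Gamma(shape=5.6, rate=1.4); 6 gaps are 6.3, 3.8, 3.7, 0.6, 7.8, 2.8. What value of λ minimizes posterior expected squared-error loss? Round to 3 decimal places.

0.439

Σ times = 25.0. Posterior: Gamma(shape = 5.6+6 = 11.6, rate = 1.4+25.0 = 26.4).
Mode = (α−1)/β = 10.6/26.4 = 0.402.
Mean = α/β = 11.6/26.4 = 0.439.
Squared-error loss ⇒ the optimal estimator is the posterior mean.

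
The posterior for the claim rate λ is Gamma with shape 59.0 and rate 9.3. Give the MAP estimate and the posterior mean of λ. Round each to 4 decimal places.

Mode = (α−1)/β = 58.0/9.3 = 6.2366.
Mean = α/β = 59.0/9.3 = 6.3441.

MAP: 6.2366. Posterior mean: 6.3441.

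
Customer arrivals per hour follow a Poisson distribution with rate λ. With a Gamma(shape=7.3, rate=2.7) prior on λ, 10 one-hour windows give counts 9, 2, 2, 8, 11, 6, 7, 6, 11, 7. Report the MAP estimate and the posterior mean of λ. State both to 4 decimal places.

Σ counts = 69. Posterior: Gamma(shape = 7.3+69 = 76.3, rate = 2.7+10 = 12.7).
Mode = (α−1)/β = 75.3/12.7 = 5.9291.
Mean = α/β = 76.3/12.7 = 6.0079.

MAP = 5.9291; posterior mean = 6.0079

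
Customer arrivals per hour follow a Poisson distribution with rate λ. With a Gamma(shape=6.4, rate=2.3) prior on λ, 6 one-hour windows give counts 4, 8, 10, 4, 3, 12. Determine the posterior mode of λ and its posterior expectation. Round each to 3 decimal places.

Σ counts = 41. Posterior: Gamma(shape = 6.4+41 = 47.4, rate = 2.3+6 = 8.3).
Mode = (α−1)/β = 46.4/8.3 = 5.590.
Mean = α/β = 47.4/8.3 = 5.711.
Right-skewed posterior ⇒ mode < mean.

λ_MAP = 5.590, E[λ|data] = 5.711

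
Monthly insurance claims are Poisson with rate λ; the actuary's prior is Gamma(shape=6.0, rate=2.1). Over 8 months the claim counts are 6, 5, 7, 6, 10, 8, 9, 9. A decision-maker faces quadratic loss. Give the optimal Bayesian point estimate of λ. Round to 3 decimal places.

Σ counts = 60. Posterior: Gamma(shape = 6.0+60 = 66.0, rate = 2.1+8 = 10.1).
Mode = (α−1)/β = 65.0/10.1 = 6.436.
Mean = α/β = 66.0/10.1 = 6.535.
Quadratic loss ⇒ the optimal estimator is the posterior mean.

6.535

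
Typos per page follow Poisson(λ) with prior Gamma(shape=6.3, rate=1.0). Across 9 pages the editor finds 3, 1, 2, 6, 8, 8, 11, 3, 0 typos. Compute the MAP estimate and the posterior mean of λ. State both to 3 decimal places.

Σ counts = 42. Posterior: Gamma(shape = 6.3+42 = 48.3, rate = 1.0+9 = 10.0).
Mode = (α−1)/β = 47.3/10.0 = 4.730.
Mean = α/β = 48.3/10.0 = 4.830.

MAP: 4.730. Posterior mean: 4.830.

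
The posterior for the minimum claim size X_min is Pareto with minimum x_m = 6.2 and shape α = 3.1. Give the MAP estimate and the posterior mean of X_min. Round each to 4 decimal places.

X_min_MAP = 6.2000, E[X_min|data] = 9.1524

The Pareto density is strictly decreasing on [x_m, ∞), so the mode is x_m = 6.2000.
Mean = α·x_m/(α−1) = 3.1·6.2/2.1 = 9.1524.
Mean > mode: the posterior has a right tail.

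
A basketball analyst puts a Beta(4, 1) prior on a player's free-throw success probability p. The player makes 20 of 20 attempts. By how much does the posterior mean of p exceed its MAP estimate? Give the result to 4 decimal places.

Posterior: Beta(4+20, 1+0) = Beta(24, 1).
Since β = 1 ≤ 1 and α > 1, the Beta density is monotone increasing on [0,1]; the mode is at 1.
Mean = 24/(24+1) = 0.9600.
Difference = 0.9600 − 1.0000 = -0.0400.

-0.0400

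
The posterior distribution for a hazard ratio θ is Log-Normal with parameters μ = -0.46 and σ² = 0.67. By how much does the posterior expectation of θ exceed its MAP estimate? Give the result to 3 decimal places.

Mode = exp(μ − σ²) = exp(-1.13) = 0.323.
Mean = exp(μ + σ²/2) = exp(-0.125) = 0.882.
Difference = 0.882 − 0.323 = 0.559.
Right-skewed posterior ⇒ mode < mean.

0.559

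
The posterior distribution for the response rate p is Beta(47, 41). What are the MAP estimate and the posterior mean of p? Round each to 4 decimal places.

p_MAP = 0.5349, E[p|data] = 0.5341

Mode = (47−1)/(47+41−2) = 46/86 = 0.5349.
Mean = 47/(47+41) = 47/88 = 0.5341.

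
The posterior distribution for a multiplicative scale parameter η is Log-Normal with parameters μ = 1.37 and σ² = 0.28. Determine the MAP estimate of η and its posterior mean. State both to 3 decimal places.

η_MAP = 2.974, E[η|data] = 4.527

Mode = exp(μ − σ²) = exp(1.09) = 2.974.
Mean = exp(μ + σ²/2) = exp(1.510) = 4.527.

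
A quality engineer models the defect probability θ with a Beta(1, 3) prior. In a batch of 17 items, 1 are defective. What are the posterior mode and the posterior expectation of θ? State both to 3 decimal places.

Posterior: Beta(1+1, 3+16) = Beta(2, 19).
Mode = (2−1)/(2+19−2) = 1/19 = 0.053.
Mean = 2/(2+19) = 2/21 = 0.095.

MAP = 0.053; posterior mean = 0.095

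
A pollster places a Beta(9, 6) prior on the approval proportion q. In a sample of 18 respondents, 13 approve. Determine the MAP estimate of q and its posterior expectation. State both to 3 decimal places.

q_MAP = 0.677, E[q|data] = 0.667

Posterior: Beta(9+13, 6+5) = Beta(22, 11).
Mode = (22−1)/(22+11−2) = 21/31 = 0.677.
Mean = 22/(22+11) = 22/33 = 0.667.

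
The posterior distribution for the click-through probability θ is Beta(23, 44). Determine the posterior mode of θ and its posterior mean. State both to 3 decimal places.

MAP = 0.338, posterior mean = 0.343

Mode = (23−1)/(23+44−2) = 22/65 = 0.338.
Mean = 23/(23+44) = 23/67 = 0.343.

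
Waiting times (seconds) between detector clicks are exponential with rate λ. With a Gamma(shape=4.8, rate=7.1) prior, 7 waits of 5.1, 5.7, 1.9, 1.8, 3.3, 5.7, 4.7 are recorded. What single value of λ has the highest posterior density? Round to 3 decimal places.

0.306

Σ times = 28.2. Posterior: Gamma(shape = 4.8+7 = 11.8, rate = 7.1+28.2 = 35.3).
Mode = (α−1)/β = 10.8/35.3 = 0.306.
Mean = α/β = 11.8/35.3 = 0.334.
This is the posterior mode — the MAP estimate.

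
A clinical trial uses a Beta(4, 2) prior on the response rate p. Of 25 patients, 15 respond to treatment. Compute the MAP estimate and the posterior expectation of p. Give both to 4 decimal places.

p_MAP = 0.6207, E[p|data] = 0.6129

Posterior: Beta(4+15, 2+10) = Beta(19, 12).
Mode = (19−1)/(19+12−2) = 18/29 = 0.6207.
Mean = 19/(19+12) = 19/31 = 0.6129.
The posterior is left-skewed, so the mode exceeds the mean.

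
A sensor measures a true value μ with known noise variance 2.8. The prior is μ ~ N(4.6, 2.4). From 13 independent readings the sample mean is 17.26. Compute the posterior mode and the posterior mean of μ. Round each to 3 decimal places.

MAP: 16.217. Posterior mean: 16.217.

Posterior for μ is Normal. Precision-weighted mean: (1/2.4·4.6 + 13/2.8·17.26) / (1/2.4 + 13/2.8) = 16.217.
A Normal posterior is symmetric, so mode = mean.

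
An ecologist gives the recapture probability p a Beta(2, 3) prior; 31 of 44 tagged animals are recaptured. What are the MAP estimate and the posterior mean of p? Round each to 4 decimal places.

MAP: 0.6809. Posterior mean: 0.6735.

Posterior: Beta(2+31, 3+13) = Beta(33, 16).
Mode = (33−1)/(33+16−2) = 32/47 = 0.6809.
Mean = 33/(33+16) = 33/49 = 0.6735.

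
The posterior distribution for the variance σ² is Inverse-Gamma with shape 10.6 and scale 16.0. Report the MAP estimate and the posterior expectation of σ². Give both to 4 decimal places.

Mode = β/(α+1) = 16.0/11.6 = 1.3793.
Mean = β/(α−1) = 16.0/9.6 = 1.6667.

MAP: 1.3793. Posterior mean: 1.6667.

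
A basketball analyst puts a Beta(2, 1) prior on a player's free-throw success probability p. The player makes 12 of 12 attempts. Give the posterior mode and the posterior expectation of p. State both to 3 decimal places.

posterior mode = 1.000, posterior expectation = 0.933

Posterior: Beta(2+12, 1+0) = Beta(14, 1).
Since β = 1 ≤ 1 and α > 1, the Beta density is monotone increasing on [0,1]; the mode is at 1.
Mean = 14/(14+1) = 0.933.
The posterior is left-skewed, so the mode exceeds the mean.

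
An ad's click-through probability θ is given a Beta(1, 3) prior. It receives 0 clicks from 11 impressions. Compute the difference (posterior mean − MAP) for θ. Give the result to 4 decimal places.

0.0667

Posterior: Beta(1+0, 3+11) = Beta(1, 14).
Since α = 1 ≤ 1 and β > 1, the Beta density is monotone decreasing on [0,1]; the mode is at 0.
Mean = 1/(1+14) = 0.0667.
Difference = 0.0667 − 0.0000 = 0.0667.
Right-skewed posterior ⇒ mode < mean.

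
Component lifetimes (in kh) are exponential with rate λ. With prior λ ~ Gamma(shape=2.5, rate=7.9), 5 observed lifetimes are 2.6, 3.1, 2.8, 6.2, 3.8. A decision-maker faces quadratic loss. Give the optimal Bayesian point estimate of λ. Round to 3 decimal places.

Σ times = 18.5. Posterior: Gamma(shape = 2.5+5 = 7.5, rate = 7.9+18.5 = 26.4).
Mode = (α−1)/β = 6.5/26.4 = 0.246.
Mean = α/β = 7.5/26.4 = 0.284.
Quadratic loss ⇒ the optimal estimator is the posterior mean.

0.284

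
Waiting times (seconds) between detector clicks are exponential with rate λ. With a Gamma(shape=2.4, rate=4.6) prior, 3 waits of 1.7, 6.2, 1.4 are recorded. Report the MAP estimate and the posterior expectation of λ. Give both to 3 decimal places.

MAP = 0.317, posterior mean = 0.388

Σ times = 9.3. Posterior: Gamma(shape = 2.4+3 = 5.4, rate = 4.6+9.3 = 13.9).
Mode = (α−1)/β = 4.4/13.9 = 0.317.
Mean = α/β = 5.4/13.9 = 0.388.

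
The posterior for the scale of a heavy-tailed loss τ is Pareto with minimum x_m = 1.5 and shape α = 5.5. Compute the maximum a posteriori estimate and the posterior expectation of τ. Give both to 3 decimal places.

maximum a posteriori estimate = 1.500, posterior expectation = 1.833

The Pareto density is strictly decreasing on [x_m, ∞), so the mode is x_m = 1.500.
Mean = α·x_m/(α−1) = 5.5·1.5/4.5 = 1.833.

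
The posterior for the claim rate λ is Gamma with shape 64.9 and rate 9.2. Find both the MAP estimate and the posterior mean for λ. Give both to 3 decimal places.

MAP = 6.946, posterior mean = 7.054

Mode = (α−1)/β = 63.9/9.2 = 6.946.
Mean = α/β = 64.9/9.2 = 7.054.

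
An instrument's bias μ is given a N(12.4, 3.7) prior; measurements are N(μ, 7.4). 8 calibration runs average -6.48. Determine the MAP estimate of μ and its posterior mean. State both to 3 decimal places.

Posterior for μ is Normal. Precision-weighted mean: (1/3.7·12.4 + 8/7.4·-6.48) / (1/3.7 + 8/7.4) = -2.704.
A Normal posterior is symmetric, so mode = mean.

MAP = -2.704; posterior mean = -2.704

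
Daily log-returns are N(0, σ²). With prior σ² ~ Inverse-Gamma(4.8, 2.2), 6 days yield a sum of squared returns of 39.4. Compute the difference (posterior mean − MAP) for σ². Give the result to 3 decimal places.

Posterior: Inverse-Gamma(shape = 4.8+6/2 = 7.8, scale = 2.2+39.4/2 = 21.9).
Mode = β/(α+1) = 21.9/8.8 = 2.489.
Mean = β/(α−1) = 21.9/6.8 = 3.221.
Difference = 3.221 − 2.489 = 0.732.

0.732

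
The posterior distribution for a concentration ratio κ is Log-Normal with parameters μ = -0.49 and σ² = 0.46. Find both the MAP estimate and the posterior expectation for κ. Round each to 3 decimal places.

Mode = exp(μ − σ²) = exp(-0.95) = 0.387.
Mean = exp(μ + σ²/2) = exp(-0.260) = 0.771.
Mean > mode: the posterior has a right tail.

MAP: 0.387. Posterior mean: 0.771.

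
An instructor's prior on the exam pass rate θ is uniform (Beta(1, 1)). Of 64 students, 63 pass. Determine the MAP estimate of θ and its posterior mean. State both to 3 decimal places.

MAP = 0.984; posterior mean = 0.970

Posterior: Beta(1+63, 1+1) = Beta(64, 2).
Mode = (64−1)/(64+2−2) = 63/64 = 0.984.
With a flat prior the MAP equals the MLE, 63/64.
Mean = 64/(64+2) = 64/66 = 0.970.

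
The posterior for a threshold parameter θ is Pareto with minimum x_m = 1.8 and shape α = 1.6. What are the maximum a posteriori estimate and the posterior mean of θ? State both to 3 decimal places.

The Pareto density is strictly decreasing on [x_m, ∞), so the mode is x_m = 1.800.
Mean = α·x_m/(α−1) = 1.6·1.8/0.6 = 4.800.
Mean > mode: the posterior has a right tail.

MAP = 1.800; posterior mean = 4.800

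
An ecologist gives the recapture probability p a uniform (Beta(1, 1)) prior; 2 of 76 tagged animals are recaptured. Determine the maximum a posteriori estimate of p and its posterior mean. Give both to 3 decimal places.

MAP: 0.026. Posterior mean: 0.038.

Posterior: Beta(1+2, 1+74) = Beta(3, 75).
Mode = (3−1)/(3+75−2) = 2/76 = 0.026.
Mean = 3/(3+75) = 3/78 = 0.038.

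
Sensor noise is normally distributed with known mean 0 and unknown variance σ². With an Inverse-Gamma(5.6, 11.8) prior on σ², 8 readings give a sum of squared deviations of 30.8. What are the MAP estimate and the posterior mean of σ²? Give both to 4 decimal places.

Posterior: Inverse-Gamma(shape = 5.6+8/2 = 9.6, scale = 11.8+30.8/2 = 27.2).
Mode = β/(α+1) = 27.2/10.6 = 2.5660.
Mean = β/(α−1) = 27.2/8.6 = 3.1628.

MAP = 2.5660; posterior mean = 3.1628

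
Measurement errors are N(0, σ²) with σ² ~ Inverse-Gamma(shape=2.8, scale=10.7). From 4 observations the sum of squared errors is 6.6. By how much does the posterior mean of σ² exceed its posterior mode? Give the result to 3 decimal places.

1.270

Posterior: Inverse-Gamma(shape = 2.8+4/2 = 4.8, scale = 10.7+6.6/2 = 14.0).
Mode = β/(α+1) = 14.0/5.8 = 2.414.
Mean = β/(α−1) = 14.0/3.8 = 3.684.
Difference = 3.684 − 2.414 = 1.270.
The mean is pulled above the mode by the posterior's right skew.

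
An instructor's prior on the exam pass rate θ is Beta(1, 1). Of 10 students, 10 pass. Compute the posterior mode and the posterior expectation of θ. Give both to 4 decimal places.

MAP: 1.0000. Posterior mean: 0.9167.

Posterior: Beta(1+10, 1+0) = Beta(11, 1).
Since β = 1 ≤ 1 and α > 1, the Beta density is monotone increasing on [0,1]; the mode is at 1.
Mean = 11/(11+1) = 0.9167.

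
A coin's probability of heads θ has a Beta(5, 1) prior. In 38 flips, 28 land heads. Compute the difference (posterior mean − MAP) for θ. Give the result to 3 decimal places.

-0.012

Posterior: Beta(5+28, 1+10) = Beta(33, 11).
Mode = (33−1)/(33+11−2) = 32/42 = 0.762.
Mean = 33/(33+11) = 33/44 = 0.750.
Difference = 0.750 − 0.762 = -0.012.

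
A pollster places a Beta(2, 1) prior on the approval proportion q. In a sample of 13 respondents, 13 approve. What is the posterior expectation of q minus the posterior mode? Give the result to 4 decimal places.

-0.0625

Posterior: Beta(2+13, 1+0) = Beta(15, 1).
Since β = 1 ≤ 1 and α > 1, the Beta density is monotone increasing on [0,1]; the mode is at 1.
Mean = 15/(15+1) = 0.9375.
Difference = 0.9375 − 1.0000 = -0.0625.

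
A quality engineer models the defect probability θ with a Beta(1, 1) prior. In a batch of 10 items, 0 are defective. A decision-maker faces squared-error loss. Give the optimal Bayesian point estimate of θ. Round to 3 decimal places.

Posterior: Beta(1+0, 1+10) = Beta(1, 11).
Since α = 1 ≤ 1 and β > 1, the Beta density is monotone decreasing on [0,1]; the mode is at 0.
Mean = 1/(1+11) = 0.083.
Squared-error loss ⇒ the optimal estimator is the posterior mean.

0.083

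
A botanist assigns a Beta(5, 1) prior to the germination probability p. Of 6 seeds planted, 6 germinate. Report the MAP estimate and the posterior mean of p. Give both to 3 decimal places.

Posterior: Beta(5+6, 1+0) = Beta(11, 1).
Since β = 1 ≤ 1 and α > 1, the Beta density is monotone increasing on [0,1]; the mode is at 1.
Mean = 11/(11+1) = 0.917.
Mode > mean: the posterior has a left tail.

p_MAP = 1.000, E[p|data] = 0.917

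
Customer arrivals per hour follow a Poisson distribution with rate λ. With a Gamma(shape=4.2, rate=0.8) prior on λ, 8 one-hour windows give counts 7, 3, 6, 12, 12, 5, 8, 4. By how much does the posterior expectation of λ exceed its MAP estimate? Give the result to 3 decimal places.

0.114

Σ counts = 57. Posterior: Gamma(shape = 4.2+57 = 61.2, rate = 0.8+8 = 8.8).
Mode = (α−1)/β = 60.2/8.8 = 6.841.
Mean = α/β = 61.2/8.8 = 6.955.
Difference = 6.955 − 6.841 = 0.114.
Mean > mode: the posterior has a right tail.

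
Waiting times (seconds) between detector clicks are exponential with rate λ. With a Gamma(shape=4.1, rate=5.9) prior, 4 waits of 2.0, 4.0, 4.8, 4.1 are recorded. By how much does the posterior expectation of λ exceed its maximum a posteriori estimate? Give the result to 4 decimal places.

Σ times = 14.9. Posterior: Gamma(shape = 4.1+4 = 8.1, rate = 5.9+14.9 = 20.8).
Mode = (α−1)/β = 7.1/20.8 = 0.3413.
Mean = α/β = 8.1/20.8 = 0.3894.
Difference = 0.3894 − 0.3413 = 0.0481.
Right-skewed posterior ⇒ mode < mean.

0.0481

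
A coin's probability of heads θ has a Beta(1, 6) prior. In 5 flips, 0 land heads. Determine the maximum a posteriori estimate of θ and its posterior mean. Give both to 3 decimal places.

maximum a posteriori estimate = 0.000, posterior mean = 0.083

Posterior: Beta(1+0, 6+5) = Beta(1, 11).
Since α = 1 ≤ 1 and β > 1, the Beta density is monotone decreasing on [0,1]; the mode is at 0.
Mean = 1/(1+11) = 0.083.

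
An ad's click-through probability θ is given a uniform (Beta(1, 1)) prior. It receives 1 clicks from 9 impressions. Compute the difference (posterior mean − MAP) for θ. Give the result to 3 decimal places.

Posterior: Beta(1+1, 1+8) = Beta(2, 9).
Mode = (2−1)/(2+9−2) = 1/9 = 0.111.
With a flat prior the MAP equals the MLE, 1/9.
Mean = 2/(2+9) = 2/11 = 0.182.
Difference = 0.182 − 0.111 = 0.071.
Mean > mode: the posterior has a right tail.

0.071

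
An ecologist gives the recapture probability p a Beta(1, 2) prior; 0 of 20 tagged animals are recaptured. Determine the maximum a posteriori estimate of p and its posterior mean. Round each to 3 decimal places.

Posterior: Beta(1+0, 2+20) = Beta(1, 22).
Since α = 1 ≤ 1 and β > 1, the Beta density is monotone decreasing on [0,1]; the mode is at 0.
Mean = 1/(1+22) = 0.043.
Mean > mode: the posterior has a right tail.

MAP = 0.000, posterior mean = 0.043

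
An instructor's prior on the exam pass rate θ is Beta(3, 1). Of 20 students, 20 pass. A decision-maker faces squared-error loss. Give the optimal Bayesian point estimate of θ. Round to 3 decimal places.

0.958

Posterior: Beta(3+20, 1+0) = Beta(23, 1).
Since β = 1 ≤ 1 and α > 1, the Beta density is monotone increasing on [0,1]; the mode is at 1.
Mean = 23/(23+1) = 0.958.
Squared-error loss ⇒ the optimal estimator is the posterior mean.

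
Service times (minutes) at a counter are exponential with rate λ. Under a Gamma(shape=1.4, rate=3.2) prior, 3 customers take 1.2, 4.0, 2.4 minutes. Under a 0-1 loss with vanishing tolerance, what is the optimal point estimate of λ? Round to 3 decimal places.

Σ times = 7.6. Posterior: Gamma(shape = 1.4+3 = 4.4, rate = 3.2+7.6 = 10.8).
Mode = (α−1)/β = 3.4/10.8 = 0.315.
Mean = α/β = 4.4/10.8 = 0.407.
This is the posterior mode — the MAP estimate.

0.315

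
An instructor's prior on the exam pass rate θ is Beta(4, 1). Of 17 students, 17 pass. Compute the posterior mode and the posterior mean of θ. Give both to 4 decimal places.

posterior mode = 1.0000, posterior mean = 0.9545

Posterior: Beta(4+17, 1+0) = Beta(21, 1).
Since β = 1 ≤ 1 and α > 1, the Beta density is monotone increasing on [0,1]; the mode is at 1.
Mean = 21/(21+1) = 0.9545.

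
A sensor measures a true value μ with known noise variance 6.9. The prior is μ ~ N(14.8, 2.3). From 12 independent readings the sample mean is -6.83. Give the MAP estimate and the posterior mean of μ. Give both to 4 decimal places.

MAP = -2.5040, posterior mean = -2.5040

Posterior for μ is Normal. Precision-weighted mean: (1/2.3·14.8 + 12/6.9·-6.83) / (1/2.3 + 12/6.9) = -2.5040.
A Normal posterior is symmetric, so mode = mean.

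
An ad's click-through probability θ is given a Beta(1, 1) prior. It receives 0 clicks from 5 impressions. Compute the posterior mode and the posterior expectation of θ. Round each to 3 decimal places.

Posterior: Beta(1+0, 1+5) = Beta(1, 6).
Since α = 1 ≤ 1 and β > 1, the Beta density is monotone decreasing on [0,1]; the mode is at 0.
Mean = 1/(1+6) = 0.143.
Right-skewed posterior ⇒ mode < mean.

θ_MAP = 0.000, E[θ|data] = 0.143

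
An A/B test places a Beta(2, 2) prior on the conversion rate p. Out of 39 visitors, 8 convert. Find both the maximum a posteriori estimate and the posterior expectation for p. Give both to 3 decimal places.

p_MAP = 0.220, E[p|data] = 0.233

Posterior: Beta(2+8, 2+31) = Beta(10, 33).
Mode = (10−1)/(10+33−2) = 9/41 = 0.220.
Mean = 10/(10+33) = 10/43 = 0.233.
The posterior is right-skewed, so the mean exceeds the mode.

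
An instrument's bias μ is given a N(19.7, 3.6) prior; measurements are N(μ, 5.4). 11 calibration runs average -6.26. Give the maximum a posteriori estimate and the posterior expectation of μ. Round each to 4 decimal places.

Posterior for μ is Normal. Precision-weighted mean: (1/3.6·19.7 + 11/5.4·-6.26) / (1/3.6 + 11/5.4) = -3.1448.
A Normal posterior is symmetric, so mode = mean.

MAP = -3.1448, posterior mean = -3.1448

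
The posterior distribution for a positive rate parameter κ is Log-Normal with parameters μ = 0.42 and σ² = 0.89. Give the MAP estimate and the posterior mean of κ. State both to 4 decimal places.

Mode = exp(μ − σ²) = exp(-0.47) = 0.6250.
Mean = exp(μ + σ²/2) = exp(0.865) = 2.3750.
The mean is pulled above the mode by the posterior's right skew.

MAP = 0.6250; posterior mean = 2.3750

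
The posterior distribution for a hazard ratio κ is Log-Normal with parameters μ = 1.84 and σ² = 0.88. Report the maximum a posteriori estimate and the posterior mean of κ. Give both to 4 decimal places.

MAP: 2.6117. Posterior mean: 9.7767.

Mode = exp(μ − σ²) = exp(0.96) = 2.6117.
Mean = exp(μ + σ²/2) = exp(2.280) = 9.7767.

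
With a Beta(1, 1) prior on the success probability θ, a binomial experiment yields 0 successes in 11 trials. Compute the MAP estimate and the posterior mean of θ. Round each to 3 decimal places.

MAP: 0.000. Posterior mean: 0.077.

Posterior: Beta(1+0, 1+11) = Beta(1, 12).
Since α = 1 ≤ 1 and β > 1, the Beta density is monotone decreasing on [0,1]; the mode is at 0.
Mean = 1/(1+12) = 0.077.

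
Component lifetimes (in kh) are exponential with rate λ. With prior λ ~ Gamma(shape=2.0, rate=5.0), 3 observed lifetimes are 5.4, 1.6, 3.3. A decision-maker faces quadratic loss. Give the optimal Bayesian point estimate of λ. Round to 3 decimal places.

Σ times = 10.3. Posterior: Gamma(shape = 2.0+3 = 5.0, rate = 5.0+10.3 = 15.3).
Mode = (α−1)/β = 4.0/15.3 = 0.261.
Mean = α/β = 5.0/15.3 = 0.327.
Quadratic loss ⇒ the optimal estimator is the posterior mean.

0.327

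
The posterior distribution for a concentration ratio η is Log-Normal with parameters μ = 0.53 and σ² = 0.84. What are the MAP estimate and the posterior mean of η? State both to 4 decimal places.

Mode = exp(μ − σ²) = exp(-0.31) = 0.7334.
Mean = exp(μ + σ²/2) = exp(0.950) = 2.5857.

MAP = 0.7334; posterior mean = 2.5857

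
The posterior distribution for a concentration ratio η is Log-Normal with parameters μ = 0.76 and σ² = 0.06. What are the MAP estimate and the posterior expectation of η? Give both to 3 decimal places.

MAP = 2.014, posterior mean = 2.203

Mode = exp(μ − σ²) = exp(0.70) = 2.014.
Mean = exp(μ + σ²/2) = exp(0.790) = 2.203.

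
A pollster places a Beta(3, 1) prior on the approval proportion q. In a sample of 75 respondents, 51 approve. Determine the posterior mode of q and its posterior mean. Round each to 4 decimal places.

MAP = 0.6883, posterior mean = 0.6835

Posterior: Beta(3+51, 1+24) = Beta(54, 25).
Mode = (54−1)/(54+25−2) = 53/77 = 0.6883.
Mean = 54/(54+25) = 54/79 = 0.6835.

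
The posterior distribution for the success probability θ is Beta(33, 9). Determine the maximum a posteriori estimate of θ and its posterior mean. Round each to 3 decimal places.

Mode = (33−1)/(33+9−2) = 32/40 = 0.800.
Mean = 33/(33+9) = 33/42 = 0.786.

θ_MAP = 0.800, E[θ|data] = 0.786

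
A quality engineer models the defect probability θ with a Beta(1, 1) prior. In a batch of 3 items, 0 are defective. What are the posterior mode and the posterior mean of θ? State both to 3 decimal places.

θ_MAP = 0.000, E[θ|data] = 0.200

Posterior: Beta(1+0, 1+3) = Beta(1, 4).
Since α = 1 ≤ 1 and β > 1, the Beta density is monotone decreasing on [0,1]; the mode is at 0.
Mean = 1/(1+4) = 0.200.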